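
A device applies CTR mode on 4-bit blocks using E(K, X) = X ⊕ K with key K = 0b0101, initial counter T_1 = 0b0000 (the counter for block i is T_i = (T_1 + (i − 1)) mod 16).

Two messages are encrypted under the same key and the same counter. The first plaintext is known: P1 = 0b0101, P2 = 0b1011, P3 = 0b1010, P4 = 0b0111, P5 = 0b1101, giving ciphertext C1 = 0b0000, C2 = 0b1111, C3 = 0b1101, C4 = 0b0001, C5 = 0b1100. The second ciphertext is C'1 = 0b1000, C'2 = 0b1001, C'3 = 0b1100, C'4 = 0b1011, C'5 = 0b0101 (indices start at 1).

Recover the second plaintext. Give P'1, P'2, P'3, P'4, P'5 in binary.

P'1 = 0b1101, P'2 = 0b1101, P'3 = 0b1011, P'4 = 0b1101, P'5 = 0b0100

In CTR with a reused counter, both messages share the same keystream S_i, so C_i ⊕ C'_i = P_i ⊕ P'_i and thus P'_i = P_i ⊕ C_i ⊕ C'_i.
P'1: 0b0101 ⊕ 0b0000 ⊕ 0b1000 = 0b1101.
P'2: 0b1011 ⊕ 0b1111 ⊕ 0b1001 = 0b1101.
P'3: 0b1010 ⊕ 0b1101 ⊕ 0b1100 = 0b1011.
P'4: 0b0111 ⊕ 0b0001 ⊕ 0b1011 = 0b1101.
P'5: 0b1101 ⊕ 0b1100 ⊕ 0b0101 = 0b0100.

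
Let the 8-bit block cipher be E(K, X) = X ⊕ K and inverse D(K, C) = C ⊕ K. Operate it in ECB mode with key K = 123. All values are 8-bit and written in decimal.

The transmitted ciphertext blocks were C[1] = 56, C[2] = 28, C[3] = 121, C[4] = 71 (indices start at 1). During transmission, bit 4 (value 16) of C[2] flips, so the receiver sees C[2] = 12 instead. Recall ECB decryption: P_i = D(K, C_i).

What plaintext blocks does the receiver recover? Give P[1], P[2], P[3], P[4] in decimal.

Only C[2] changed, to 12. In ECB, a change in C_i affects only P_i. Decrypting the received ciphertext:
P[1]: D(K, 56) = 67.
P[2]: D(K, 12) = 119.
P[3]: D(K, 121) = 2.
P[4]: D(K, 71) = 60.
Blocks that differ from the original plaintext: P[2].

P[1] = 67, P[2] = 119, P[3] = 2, P[4] = 60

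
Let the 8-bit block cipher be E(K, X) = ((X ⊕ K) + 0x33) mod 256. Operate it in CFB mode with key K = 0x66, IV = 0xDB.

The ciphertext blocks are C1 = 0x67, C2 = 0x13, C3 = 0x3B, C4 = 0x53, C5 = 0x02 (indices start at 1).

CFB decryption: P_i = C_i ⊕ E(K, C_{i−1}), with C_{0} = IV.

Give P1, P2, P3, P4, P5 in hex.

P1: E(K, 0xDB) = 0xF0; 0x67 ⊕ 0xF0 = 0x97.
P2: E(K, 0x67) = 0x34; 0x13 ⊕ 0x34 = 0x27.
P3: E(K, 0x13) = 0xA8; 0x3B ⊕ 0xA8 = 0x93.
P4: E(K, 0x3B) = 0x90; 0x53 ⊕ 0x90 = 0xC3.
P5: E(K, 0x53) = 0x68; 0x02 ⊕ 0x68 = 0x6A.

P1 = 0x97, P2 = 0x27, P3 = 0x93, P4 = 0xC3, P5 = 0x6A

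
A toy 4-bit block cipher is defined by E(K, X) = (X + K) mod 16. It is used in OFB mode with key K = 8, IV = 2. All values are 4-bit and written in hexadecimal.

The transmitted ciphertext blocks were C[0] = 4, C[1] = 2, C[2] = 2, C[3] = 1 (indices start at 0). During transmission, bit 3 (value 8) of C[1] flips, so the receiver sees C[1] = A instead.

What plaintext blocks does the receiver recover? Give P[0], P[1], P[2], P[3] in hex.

P[0] = E, P[1] = 8, P[2] = 8, P[3] = 3

OFB decryption: S_i = E(K, S_{i−1}) with S_{−1} = IV; P_i = C_i ⊕ S_i.
Only C[1] changed, to A. In OFB, a change in C_i flips the same bit in P_i only; the keystream is unaffected. Decrypting the received ciphertext:
P[0]: S = E(K, 2) = A; 4 ⊕ A = E.
P[1]: S = E(K, A) = 2; A ⊕ 2 = 8.
P[2]: S = E(K, 2) = A; 2 ⊕ A = 8.
P[3]: S = E(K, A) = 2; 1 ⊕ 2 = 3.
Blocks that differ from the original plaintext: P[1].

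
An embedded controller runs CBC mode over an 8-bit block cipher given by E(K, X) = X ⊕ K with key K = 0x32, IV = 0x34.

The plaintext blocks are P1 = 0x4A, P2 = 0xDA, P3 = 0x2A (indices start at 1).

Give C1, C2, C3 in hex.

CBC encryption: C_i = E(K, P_i ⊕ C_{i−1}), with C_{0} = IV.
C1: P1 ⊕ 0x34 = 0x7E; E(K, 0x7E) = 0x4C.
C2: P2 ⊕ 0x4C = 0x96; E(K, 0x96) = 0xA4.
C3: P3 ⊕ 0xA4 = 0x8E; E(K, 0x8E) = 0xBC.

C1 = 0x4C, C2 = 0xA4, C3 = 0xBC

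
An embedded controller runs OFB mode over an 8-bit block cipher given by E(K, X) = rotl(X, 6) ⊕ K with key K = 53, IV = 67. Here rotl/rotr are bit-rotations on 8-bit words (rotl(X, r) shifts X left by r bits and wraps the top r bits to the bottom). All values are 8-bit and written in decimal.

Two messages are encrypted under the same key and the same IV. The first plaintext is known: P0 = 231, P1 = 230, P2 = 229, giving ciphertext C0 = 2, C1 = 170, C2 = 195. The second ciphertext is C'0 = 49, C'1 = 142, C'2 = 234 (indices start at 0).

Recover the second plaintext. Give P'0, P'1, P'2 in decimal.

P'0 = 212, P'1 = 194, P'2 = 204

In OFB with a reused IV, both messages share the same keystream S_i, so C_i ⊕ C'_i = P_i ⊕ P'_i and thus P'_i = P_i ⊕ C_i ⊕ C'_i.
P'0: 231 ⊕ 2 ⊕ 49 = 212.
P'1: 230 ⊕ 170 ⊕ 142 = 194.
P'2: 229 ⊕ 195 ⊕ 234 = 204.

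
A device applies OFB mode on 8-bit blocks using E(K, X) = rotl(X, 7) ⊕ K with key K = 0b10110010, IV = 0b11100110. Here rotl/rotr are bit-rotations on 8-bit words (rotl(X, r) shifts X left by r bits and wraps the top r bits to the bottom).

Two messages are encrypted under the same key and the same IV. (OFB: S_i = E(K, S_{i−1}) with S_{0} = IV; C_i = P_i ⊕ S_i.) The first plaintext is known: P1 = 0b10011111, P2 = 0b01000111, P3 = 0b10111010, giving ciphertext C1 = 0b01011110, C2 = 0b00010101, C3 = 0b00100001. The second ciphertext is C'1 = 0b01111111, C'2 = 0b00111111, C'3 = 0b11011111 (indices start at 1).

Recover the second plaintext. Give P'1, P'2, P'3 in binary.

In OFB with a reused IV, both messages share the same keystream S_i, so C_i ⊕ C'_i = P_i ⊕ P'_i and thus P'_i = P_i ⊕ C_i ⊕ C'_i.
P'1: 0b10011111 ⊕ 0b01011110 ⊕ 0b01111111 = 0b10111110.
P'2: 0b01000111 ⊕ 0b00010101 ⊕ 0b00111111 = 0b01101101.
P'3: 0b10111010 ⊕ 0b00100001 ⊕ 0b11011111 = 0b01000100.

P'1 = 0b10111110, P'2 = 0b01101101, P'3 = 0b01000100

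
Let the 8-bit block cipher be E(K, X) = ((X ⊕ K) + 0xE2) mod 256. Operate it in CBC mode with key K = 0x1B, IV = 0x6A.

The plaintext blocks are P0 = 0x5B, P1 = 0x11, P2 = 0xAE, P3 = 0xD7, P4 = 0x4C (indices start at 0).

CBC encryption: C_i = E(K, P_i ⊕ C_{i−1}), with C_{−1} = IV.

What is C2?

C0: P0 ⊕ 0x6A = 0x31; E(K, 0x31) = 0x0C.
C1: P1 ⊕ 0x0C = 0x1D; E(K, 0x1D) = 0xE8.
C2: P2 ⊕ 0xE8 = 0x46; E(K, 0x46) = 0x3F.

C2 = 0x3F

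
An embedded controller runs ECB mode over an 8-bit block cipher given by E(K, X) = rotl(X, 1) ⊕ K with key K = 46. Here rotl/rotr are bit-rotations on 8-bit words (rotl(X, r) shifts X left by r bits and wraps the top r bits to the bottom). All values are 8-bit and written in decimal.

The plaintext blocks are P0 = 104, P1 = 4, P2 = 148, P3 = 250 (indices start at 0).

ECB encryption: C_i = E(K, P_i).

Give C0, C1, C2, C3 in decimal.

C0 = 254, C1 = 38, C2 = 7, C3 = 219

C0: E(K, 104) = 254.
C1: E(K, 4) = 38.
C2: E(K, 148) = 7.
C3: E(K, 250) = 219.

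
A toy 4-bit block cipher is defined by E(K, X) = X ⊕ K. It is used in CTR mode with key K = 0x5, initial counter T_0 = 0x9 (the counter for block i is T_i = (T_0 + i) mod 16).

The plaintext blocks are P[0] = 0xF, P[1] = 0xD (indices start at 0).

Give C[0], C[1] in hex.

C[0] = 0x3, C[1] = 0x2

CTR encryption: S_i = E(K, T_i) where T_i is the counter for block i; C_i = P_i ⊕ S_i.
C[0]: T = 0x9, S = E(K, T) = 0xC; 0xF ⊕ 0xC = 0x3.
C[1]: T = 0xA, S = E(K, T) = 0xF; 0xD ⊕ 0xF = 0x2.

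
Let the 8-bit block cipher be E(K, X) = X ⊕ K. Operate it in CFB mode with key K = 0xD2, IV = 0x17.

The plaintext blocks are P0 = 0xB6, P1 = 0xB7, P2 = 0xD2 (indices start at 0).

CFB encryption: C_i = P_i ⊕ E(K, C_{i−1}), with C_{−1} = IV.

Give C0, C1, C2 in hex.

C0: E(K, 0x17) = 0xC5; 0xB6 ⊕ 0xC5 = 0x73.
C1: E(K, 0x73) = 0xA1; 0xB7 ⊕ 0xA1 = 0x16.
C2: E(K, 0x16) = 0xC4; 0xD2 ⊕ 0xC4 = 0x16.

C0 = 0x73, C1 = 0x16, C2 = 0x16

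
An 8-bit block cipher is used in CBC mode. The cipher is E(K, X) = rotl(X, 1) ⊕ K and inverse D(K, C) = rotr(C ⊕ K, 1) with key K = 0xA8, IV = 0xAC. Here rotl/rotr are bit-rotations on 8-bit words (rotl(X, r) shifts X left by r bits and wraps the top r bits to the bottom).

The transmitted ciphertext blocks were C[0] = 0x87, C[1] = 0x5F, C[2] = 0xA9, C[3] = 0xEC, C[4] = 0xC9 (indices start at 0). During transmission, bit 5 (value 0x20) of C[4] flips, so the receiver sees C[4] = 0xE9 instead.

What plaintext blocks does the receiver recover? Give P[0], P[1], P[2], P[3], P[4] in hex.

P[0] = 0x3B, P[1] = 0x7C, P[2] = 0xDF, P[3] = 0x8B, P[4] = 0x4C

CBC decryption: P_i = D(K, C_i) ⊕ C_{i−1}, with C_{−1} = IV.
Only C[4] changed, to 0xE9. In CBC, a change in C_i garbles P_i and flips the same bit in P_{i+1}. Decrypting the received ciphertext:
P[0]: D(K, 0x87) = 0x97; 0x97 ⊕ 0xAC = 0x3B.
P[1]: D(K, 0x5F) = 0xFB; 0xFB ⊕ 0x87 = 0x7C.
P[2]: D(K, 0xA9) = 0x80; 0x80 ⊕ 0x5F = 0xDF.
P[3]: D(K, 0xEC) = 0x22; 0x22 ⊕ 0xA9 = 0x8B.
P[4]: D(K, 0xE9) = 0xA0; 0xA0 ⊕ 0xEC = 0x4C.
Blocks that differ from the original plaintext: P[4].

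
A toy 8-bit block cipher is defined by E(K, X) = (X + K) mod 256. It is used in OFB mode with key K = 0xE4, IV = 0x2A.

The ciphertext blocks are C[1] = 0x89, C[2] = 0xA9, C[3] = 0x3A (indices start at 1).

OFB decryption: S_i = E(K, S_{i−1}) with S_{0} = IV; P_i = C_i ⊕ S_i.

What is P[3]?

P[1]: S = E(K, 0x2A) = 0x0E; 0x89 ⊕ 0x0E = 0x87.
P[2]: S = E(K, 0x0E) = 0xF2; 0xA9 ⊕ 0xF2 = 0x5B.
P[3]: S = E(K, 0xF2) = 0xD6; 0x3A ⊕ 0xD6 = 0xEC.

P[3] = 0xEC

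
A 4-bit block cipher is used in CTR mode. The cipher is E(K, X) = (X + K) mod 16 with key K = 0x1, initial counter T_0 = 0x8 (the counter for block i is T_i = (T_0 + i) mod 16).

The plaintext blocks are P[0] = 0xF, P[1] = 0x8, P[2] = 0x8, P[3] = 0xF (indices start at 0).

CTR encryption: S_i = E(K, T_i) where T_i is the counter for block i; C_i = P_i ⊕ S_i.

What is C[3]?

C[3] = 0x3

C[0]: T = 0x8, S = E(K, T) = 0x9; 0xF ⊕ 0x9 = 0x6.
C[1]: T = 0x9, S = E(K, T) = 0xA; 0x8 ⊕ 0xA = 0x2.
C[2]: T = 0xA, S = E(K, T) = 0xB; 0x8 ⊕ 0xB = 0x3.
C[3]: T = 0xB, S = E(K, T) = 0xC; 0xF ⊕ 0xC = 0x3.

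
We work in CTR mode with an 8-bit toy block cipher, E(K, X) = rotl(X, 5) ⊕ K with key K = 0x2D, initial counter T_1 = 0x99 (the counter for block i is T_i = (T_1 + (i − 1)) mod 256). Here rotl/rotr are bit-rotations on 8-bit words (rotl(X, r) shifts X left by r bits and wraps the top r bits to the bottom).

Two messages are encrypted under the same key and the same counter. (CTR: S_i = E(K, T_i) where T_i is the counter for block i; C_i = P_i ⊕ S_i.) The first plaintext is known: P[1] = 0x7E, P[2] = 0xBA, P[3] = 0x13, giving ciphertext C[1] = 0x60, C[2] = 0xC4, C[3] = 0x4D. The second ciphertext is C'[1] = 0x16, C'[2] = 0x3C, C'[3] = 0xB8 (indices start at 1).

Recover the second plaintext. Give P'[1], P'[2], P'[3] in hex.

P'[1] = 0x08, P'[2] = 0x42, P'[3] = 0xE6

In CTR with a reused counter, both messages share the same keystream S_i, so C_i ⊕ C'_i = P_i ⊕ P'_i and thus P'_i = P_i ⊕ C_i ⊕ C'_i.
P'[1]: 0x7E ⊕ 0x60 ⊕ 0x16 = 0x08.
P'[2]: 0xBA ⊕ 0xC4 ⊕ 0x3C = 0x42.
P'[3]: 0x13 ⊕ 0x4D ⊕ 0xB8 = 0xE6.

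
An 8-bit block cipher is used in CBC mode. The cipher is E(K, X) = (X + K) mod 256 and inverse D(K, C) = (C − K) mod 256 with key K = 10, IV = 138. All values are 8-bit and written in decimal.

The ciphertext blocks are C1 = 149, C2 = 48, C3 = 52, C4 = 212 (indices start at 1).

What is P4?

P4 = 254

CBC decryption: P_i = D(K, C_i) ⊕ C_{i−1}, with C_{0} = IV.
P4: D(K, 212) = 202; 202 ⊕ 52 = 254.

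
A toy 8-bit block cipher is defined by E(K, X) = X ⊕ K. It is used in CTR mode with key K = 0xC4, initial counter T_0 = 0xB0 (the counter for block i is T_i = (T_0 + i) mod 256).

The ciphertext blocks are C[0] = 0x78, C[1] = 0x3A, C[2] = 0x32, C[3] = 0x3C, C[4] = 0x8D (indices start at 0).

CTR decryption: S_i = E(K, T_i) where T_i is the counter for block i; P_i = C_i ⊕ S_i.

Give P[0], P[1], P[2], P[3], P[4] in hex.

P[0]: T = 0xB0, S = E(K, T) = 0x74; 0x78 ⊕ 0x74 = 0x0C.
P[1]: T = 0xB1, S = E(K, T) = 0x75; 0x3A ⊕ 0x75 = 0x4F.
P[2]: T = 0xB2, S = E(K, T) = 0x76; 0x32 ⊕ 0x76 = 0x44.
P[3]: T = 0xB3, S = E(K, T) = 0x77; 0x3C ⊕ 0x77 = 0x4B.
P[4]: T = 0xB4, S = E(K, T) = 0x70; 0x8D ⊕ 0x70 = 0xFD.

P[0] = 0x0C, P[1] = 0x4F, P[2] = 0x44, P[3] = 0x4B, P[4] = 0xFD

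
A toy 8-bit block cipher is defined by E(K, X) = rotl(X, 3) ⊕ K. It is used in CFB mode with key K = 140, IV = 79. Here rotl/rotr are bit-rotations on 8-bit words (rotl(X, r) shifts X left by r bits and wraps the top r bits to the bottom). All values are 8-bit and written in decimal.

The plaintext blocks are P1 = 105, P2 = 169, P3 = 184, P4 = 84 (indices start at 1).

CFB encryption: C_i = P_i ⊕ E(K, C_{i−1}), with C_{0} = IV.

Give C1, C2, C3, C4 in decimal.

C1: E(K, 79) = 246; 105 ⊕ 246 = 159.
C2: E(K, 159) = 112; 169 ⊕ 112 = 217.
C3: E(K, 217) = 66; 184 ⊕ 66 = 250.
C4: E(K, 250) = 91; 84 ⊕ 91 = 15.

C1 = 159, C2 = 217, C3 = 250, C4 = 15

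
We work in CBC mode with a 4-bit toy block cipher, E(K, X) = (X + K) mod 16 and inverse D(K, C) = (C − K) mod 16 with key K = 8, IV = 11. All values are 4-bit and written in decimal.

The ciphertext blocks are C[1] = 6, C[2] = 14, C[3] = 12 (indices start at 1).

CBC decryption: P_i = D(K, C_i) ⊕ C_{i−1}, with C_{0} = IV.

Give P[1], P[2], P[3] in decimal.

P[1]: D(K, 6) = 14; 14 ⊕ 11 = 5.
P[2]: D(K, 14) = 6; 6 ⊕ 6 = 0.
P[3]: D(K, 12) = 4; 4 ⊕ 14 = 10.

P[1] = 5, P[2] = 0, P[3] = 10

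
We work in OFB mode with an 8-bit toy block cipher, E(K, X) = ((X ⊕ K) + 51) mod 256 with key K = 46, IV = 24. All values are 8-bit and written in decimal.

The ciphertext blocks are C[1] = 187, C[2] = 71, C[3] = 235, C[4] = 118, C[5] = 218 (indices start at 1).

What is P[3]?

P[3] = 108

OFB decryption: S_i = E(K, S_{i−1}) with S_{0} = IV; P_i = C_i ⊕ S_i.
P[1]: S = E(K, 24) = 105; 187 ⊕ 105 = 210.
P[2]: S = E(K, 105) = 122; 71 ⊕ 122 = 61.
P[3]: S = E(K, 122) = 135; 235 ⊕ 135 = 108.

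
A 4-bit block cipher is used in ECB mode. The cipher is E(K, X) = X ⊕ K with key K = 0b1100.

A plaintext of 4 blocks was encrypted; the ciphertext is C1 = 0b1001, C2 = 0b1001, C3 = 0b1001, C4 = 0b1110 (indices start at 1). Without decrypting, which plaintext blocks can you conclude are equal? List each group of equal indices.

P1 = P2 = P3

ECB encrypts each block independently with the same key, so equal ciphertext blocks imply equal plaintext blocks.
C1 = C2 = C3 = 0b1001, so P1 = P2 = P3.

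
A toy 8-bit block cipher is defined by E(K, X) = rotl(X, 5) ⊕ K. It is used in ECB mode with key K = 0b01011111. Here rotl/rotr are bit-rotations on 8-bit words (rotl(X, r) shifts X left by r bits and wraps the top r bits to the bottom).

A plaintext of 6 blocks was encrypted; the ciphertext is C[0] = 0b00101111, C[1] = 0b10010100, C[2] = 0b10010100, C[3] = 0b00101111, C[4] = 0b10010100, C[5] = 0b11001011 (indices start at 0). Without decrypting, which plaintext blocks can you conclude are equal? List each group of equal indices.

P[0] = P[3]; P[1] = P[2] = P[4]

ECB encrypts each block independently with the same key, so equal ciphertext blocks imply equal plaintext blocks.
C[0] = C[3] = 0b00101111, so P[0] = P[3].
C[1] = C[2] = C[4] = 0b10010100, so P[1] = P[2] = P[4].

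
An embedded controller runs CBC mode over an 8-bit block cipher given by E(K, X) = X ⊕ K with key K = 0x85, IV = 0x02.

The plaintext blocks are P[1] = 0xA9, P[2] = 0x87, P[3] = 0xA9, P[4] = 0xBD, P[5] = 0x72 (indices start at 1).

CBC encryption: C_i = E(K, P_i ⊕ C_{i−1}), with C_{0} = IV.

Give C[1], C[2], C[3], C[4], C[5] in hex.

C[1]: P[1] ⊕ 0x02 = 0xAB; E(K, 0xAB) = 0x2E.
C[2]: P[2] ⊕ 0x2E = 0xA9; E(K, 0xA9) = 0x2C.
C[3]: P[3] ⊕ 0x2C = 0x85; E(K, 0x85) = 0x00.
C[4]: P[4] ⊕ 0x00 = 0xBD; E(K, 0xBD) = 0x38.
C[5]: P[5] ⊕ 0x38 = 0x4A; E(K, 0x4A) = 0xCF.

C[1] = 0x2E, C[2] = 0x2C, C[3] = 0x00, C[4] = 0x38, C[5] = 0xCF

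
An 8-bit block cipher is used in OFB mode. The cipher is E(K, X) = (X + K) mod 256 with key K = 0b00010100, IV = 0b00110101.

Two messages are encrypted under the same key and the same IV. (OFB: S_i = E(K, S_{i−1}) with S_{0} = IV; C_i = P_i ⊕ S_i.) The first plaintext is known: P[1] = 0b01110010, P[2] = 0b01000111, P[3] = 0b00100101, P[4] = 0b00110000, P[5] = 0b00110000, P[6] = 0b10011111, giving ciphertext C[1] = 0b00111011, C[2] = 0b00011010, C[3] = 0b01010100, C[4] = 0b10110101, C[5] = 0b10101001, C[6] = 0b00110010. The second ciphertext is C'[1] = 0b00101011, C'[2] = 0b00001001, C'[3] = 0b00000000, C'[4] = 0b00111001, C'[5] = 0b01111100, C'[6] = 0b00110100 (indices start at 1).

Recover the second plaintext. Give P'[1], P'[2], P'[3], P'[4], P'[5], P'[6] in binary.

In OFB with a reused IV, both messages share the same keystream S_i, so C_i ⊕ C'_i = P_i ⊕ P'_i and thus P'_i = P_i ⊕ C_i ⊕ C'_i.
P'[1]: 0b01110010 ⊕ 0b00111011 ⊕ 0b00101011 = 0b01100010.
P'[2]: 0b01000111 ⊕ 0b00011010 ⊕ 0b00001001 = 0b01010100.
P'[3]: 0b00100101 ⊕ 0b01010100 ⊕ 0b00000000 = 0b01110001.
P'[4]: 0b00110000 ⊕ 0b10110101 ⊕ 0b00111001 = 0b10111100.
P'[5]: 0b00110000 ⊕ 0b10101001 ⊕ 0b01111100 = 0b11100101.
P'[6]: 0b10011111 ⊕ 0b00110010 ⊕ 0b00110100 = 0b10011001.

P'[1] = 0b01100010, P'[2] = 0b01010100, P'[3] = 0b01110001, P'[4] = 0b10111100, P'[5] = 0b11100101, P'[6] = 0b10011001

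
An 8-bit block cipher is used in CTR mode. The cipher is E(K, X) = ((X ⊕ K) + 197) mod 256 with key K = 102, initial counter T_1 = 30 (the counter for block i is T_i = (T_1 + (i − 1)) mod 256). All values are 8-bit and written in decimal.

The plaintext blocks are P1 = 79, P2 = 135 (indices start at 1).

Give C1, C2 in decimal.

CTR encryption: S_i = E(K, T_i) where T_i is the counter for block i; C_i = P_i ⊕ S_i.
C1: T = 30, S = E(K, T) = 61; 79 ⊕ 61 = 114.
C2: T = 31, S = E(K, T) = 62; 135 ⊕ 62 = 185.

C1 = 114, C2 = 185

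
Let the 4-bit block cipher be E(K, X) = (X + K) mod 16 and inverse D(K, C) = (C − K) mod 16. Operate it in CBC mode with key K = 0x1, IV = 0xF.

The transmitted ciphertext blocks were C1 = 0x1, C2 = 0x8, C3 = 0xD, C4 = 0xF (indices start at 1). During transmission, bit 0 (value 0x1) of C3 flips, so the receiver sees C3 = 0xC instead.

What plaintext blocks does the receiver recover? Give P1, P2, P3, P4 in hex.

CBC decryption: P_i = D(K, C_i) ⊕ C_{i−1}, with C_{0} = IV.
Only C3 changed, to 0xC. In CBC, a change in C_i garbles P_i and flips the same bit in P_{i+1}. Decrypting the received ciphertext:
P1: D(K, 0x1) = 0x0; 0x0 ⊕ 0xF = 0xF.
P2: D(K, 0x8) = 0x7; 0x7 ⊕ 0x1 = 0x6.
P3: D(K, 0xC) = 0xB; 0xB ⊕ 0x8 = 0x3.
P4: D(K, 0xF) = 0xE; 0xE ⊕ 0xC = 0x2.
Blocks that differ from the original plaintext: P3, P4.

P1 = 0xF, P2 = 0x6, P3 = 0x3, P4 = 0x2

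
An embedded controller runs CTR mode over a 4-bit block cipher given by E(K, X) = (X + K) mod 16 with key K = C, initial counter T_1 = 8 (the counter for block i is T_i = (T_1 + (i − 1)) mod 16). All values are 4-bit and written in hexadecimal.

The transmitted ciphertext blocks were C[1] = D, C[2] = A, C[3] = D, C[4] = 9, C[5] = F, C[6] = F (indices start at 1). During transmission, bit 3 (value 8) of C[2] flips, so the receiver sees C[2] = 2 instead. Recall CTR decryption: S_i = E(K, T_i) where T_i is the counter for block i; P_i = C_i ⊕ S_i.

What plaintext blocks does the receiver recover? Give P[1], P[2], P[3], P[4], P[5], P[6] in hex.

P[1] = 9, P[2] = 7, P[3] = B, P[4] = E, P[5] = 7, P[6] = 6

Only C[2] changed, to 2. In CTR, a change in C_i flips the same bit in P_i only; the keystream is unaffected. Decrypting the received ciphertext:
P[1]: T = 8, S = E(K, T) = 4; D ⊕ 4 = 9.
P[2]: T = 9, S = E(K, T) = 5; 2 ⊕ 5 = 7.
P[3]: T = A, S = E(K, T) = 6; D ⊕ 6 = B.
P[4]: T = B, S = E(K, T) = 7; 9 ⊕ 7 = E.
P[5]: T = C, S = E(K, T) = 8; F ⊕ 8 = 7.
P[6]: T = D, S = E(K, T) = 9; F ⊕ 9 = 6.
Blocks that differ from the original plaintext: P[2].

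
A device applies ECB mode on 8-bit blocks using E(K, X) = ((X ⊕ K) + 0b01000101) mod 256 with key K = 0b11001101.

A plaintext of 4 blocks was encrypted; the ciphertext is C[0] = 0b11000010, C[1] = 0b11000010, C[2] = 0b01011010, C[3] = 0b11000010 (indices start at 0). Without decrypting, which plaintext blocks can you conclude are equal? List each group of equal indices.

ECB encrypts each block independently with the same key, so equal ciphertext blocks imply equal plaintext blocks.
C[0] = C[1] = C[3] = 0b11000010, so P[0] = P[1] = P[3].

P[0] = P[1] = P[3]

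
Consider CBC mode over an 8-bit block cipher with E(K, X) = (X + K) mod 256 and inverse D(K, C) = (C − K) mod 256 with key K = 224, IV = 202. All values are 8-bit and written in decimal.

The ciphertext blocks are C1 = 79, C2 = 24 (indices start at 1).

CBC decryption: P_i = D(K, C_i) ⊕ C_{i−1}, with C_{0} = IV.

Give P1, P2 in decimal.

P1: D(K, 79) = 111; 111 ⊕ 202 = 165.
P2: D(K, 24) = 56; 56 ⊕ 79 = 119.

P1 = 165, P2 = 119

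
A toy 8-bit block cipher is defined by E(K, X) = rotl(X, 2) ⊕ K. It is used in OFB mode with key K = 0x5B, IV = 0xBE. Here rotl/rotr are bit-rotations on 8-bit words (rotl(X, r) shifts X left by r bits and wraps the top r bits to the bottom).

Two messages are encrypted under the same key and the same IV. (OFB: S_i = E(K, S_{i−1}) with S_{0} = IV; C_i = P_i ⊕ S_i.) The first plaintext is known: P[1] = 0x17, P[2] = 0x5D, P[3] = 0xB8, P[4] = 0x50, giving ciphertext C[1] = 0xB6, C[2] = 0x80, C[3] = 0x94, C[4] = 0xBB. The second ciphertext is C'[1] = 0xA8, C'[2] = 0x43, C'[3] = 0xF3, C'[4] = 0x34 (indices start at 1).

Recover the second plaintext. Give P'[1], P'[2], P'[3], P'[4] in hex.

P'[1] = 0x09, P'[2] = 0x9E, P'[3] = 0xDF, P'[4] = 0xDF

In OFB with a reused IV, both messages share the same keystream S_i, so C_i ⊕ C'_i = P_i ⊕ P'_i and thus P'_i = P_i ⊕ C_i ⊕ C'_i.
P'[1]: 0x17 ⊕ 0xB6 ⊕ 0xA8 = 0x09.
P'[2]: 0x5D ⊕ 0x80 ⊕ 0x43 = 0x9E.
P'[3]: 0xB8 ⊕ 0x94 ⊕ 0xF3 = 0xDF.
P'[4]: 0x50 ⊕ 0xBB ⊕ 0x34 = 0xDF.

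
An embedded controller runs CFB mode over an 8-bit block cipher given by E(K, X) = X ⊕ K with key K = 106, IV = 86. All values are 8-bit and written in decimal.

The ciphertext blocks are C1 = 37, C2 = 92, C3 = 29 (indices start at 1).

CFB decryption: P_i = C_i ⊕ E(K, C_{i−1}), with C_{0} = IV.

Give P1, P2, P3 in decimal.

P1 = 25, P2 = 19, P3 = 43

P1: E(K, 86) = 60; 37 ⊕ 60 = 25.
P2: E(K, 37) = 79; 92 ⊕ 79 = 19.
P3: E(K, 92) = 54; 29 ⊕ 54 = 43.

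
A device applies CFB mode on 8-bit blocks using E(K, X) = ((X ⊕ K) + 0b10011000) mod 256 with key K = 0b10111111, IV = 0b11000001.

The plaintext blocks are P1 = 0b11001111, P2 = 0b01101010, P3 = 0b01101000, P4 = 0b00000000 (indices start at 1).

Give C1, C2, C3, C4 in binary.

CFB encryption: C_i = P_i ⊕ E(K, C_{i−1}), with C_{0} = IV.
C1: E(K, 0b11000001) = 0b00010110; 0b11001111 ⊕ 0b00010110 = 0b11011001.
C2: E(K, 0b11011001) = 0b11111110; 0b01101010 ⊕ 0b11111110 = 0b10010100.
C3: E(K, 0b10010100) = 0b11000011; 0b01101000 ⊕ 0b11000011 = 0b10101011.
C4: E(K, 0b10101011) = 0b10101100; 0b00000000 ⊕ 0b10101100 = 0b10101100.

C1 = 0b11011001, C2 = 0b10010100, C3 = 0b10101011, C4 = 0b10101100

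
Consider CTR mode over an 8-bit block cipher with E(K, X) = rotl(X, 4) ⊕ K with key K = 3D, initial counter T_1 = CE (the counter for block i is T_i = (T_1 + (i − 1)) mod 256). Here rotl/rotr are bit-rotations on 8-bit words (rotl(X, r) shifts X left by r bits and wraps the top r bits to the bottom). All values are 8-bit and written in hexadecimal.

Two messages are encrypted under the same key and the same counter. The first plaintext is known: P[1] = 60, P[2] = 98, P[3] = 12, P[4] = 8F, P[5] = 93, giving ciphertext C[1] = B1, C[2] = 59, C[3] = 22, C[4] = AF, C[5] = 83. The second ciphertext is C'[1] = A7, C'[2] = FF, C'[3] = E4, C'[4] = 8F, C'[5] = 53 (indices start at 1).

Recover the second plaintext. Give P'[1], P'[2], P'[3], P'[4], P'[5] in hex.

In CTR with a reused counter, both messages share the same keystream S_i, so C_i ⊕ C'_i = P_i ⊕ P'_i and thus P'_i = P_i ⊕ C_i ⊕ C'_i.
P'[1]: 60 ⊕ B1 ⊕ A7 = 76.
P'[2]: 98 ⊕ 59 ⊕ FF = 3E.
P'[3]: 12 ⊕ 22 ⊕ E4 = D4.
P'[4]: 8F ⊕ AF ⊕ 8F = AF.
P'[5]: 93 ⊕ 83 ⊕ 53 = 43.

P'[1] = 76, P'[2] = 3E, P'[3] = D4, P'[4] = AF, P'[5] = 43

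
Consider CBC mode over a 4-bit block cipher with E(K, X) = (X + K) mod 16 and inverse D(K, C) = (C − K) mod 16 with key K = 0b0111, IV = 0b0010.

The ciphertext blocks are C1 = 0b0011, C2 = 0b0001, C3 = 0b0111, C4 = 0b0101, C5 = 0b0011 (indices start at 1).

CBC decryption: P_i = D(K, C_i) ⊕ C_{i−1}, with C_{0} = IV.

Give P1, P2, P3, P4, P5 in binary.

P1 = 0b1110, P2 = 0b1001, P3 = 0b0001, P4 = 0b1001, P5 = 0b1001

P1: D(K, 0b0011) = 0b1100; 0b1100 ⊕ 0b0010 = 0b1110.
P2: D(K, 0b0001) = 0b1010; 0b1010 ⊕ 0b0011 = 0b1001.
P3: D(K, 0b0111) = 0b0000; 0b0000 ⊕ 0b0001 = 0b0001.
P4: D(K, 0b0101) = 0b1110; 0b1110 ⊕ 0b0111 = 0b1001.
P5: D(K, 0b0011) = 0b1100; 0b1100 ⊕ 0b0101 = 0b1001.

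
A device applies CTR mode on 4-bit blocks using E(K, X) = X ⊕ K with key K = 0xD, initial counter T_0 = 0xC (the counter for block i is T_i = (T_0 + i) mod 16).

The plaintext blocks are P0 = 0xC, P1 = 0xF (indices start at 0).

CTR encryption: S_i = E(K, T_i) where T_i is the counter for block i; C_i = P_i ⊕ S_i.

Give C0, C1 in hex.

C0: T = 0xC, S = E(K, T) = 0x1; 0xC ⊕ 0x1 = 0xD.
C1: T = 0xD, S = E(K, T) = 0x0; 0xF ⊕ 0x0 = 0xF.

C0 = 0xD, C1 = 0xF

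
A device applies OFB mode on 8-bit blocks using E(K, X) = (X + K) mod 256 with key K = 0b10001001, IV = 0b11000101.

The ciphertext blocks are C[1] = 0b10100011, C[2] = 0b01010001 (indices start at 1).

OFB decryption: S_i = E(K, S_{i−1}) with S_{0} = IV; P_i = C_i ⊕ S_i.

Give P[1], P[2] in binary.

P[1]: S = E(K, 0b11000101) = 0b01001110; 0b10100011 ⊕ 0b01001110 = 0b11101101.
P[2]: S = E(K, 0b01001110) = 0b11010111; 0b01010001 ⊕ 0b11010111 = 0b10000110.

P[1] = 0b11101101, P[2] = 0b10000110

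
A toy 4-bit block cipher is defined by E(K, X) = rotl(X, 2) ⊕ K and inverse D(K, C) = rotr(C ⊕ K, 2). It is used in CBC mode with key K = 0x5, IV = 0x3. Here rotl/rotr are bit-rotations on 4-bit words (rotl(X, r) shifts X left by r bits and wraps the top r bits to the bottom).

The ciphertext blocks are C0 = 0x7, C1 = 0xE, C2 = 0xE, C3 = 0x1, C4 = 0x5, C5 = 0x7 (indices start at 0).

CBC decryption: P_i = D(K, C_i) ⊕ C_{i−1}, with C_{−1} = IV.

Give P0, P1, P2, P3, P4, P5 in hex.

P0: D(K, 0x7) = 0x8; 0x8 ⊕ 0x3 = 0xB.
P1: D(K, 0xE) = 0xE; 0xE ⊕ 0x7 = 0x9.
P2: D(K, 0xE) = 0xE; 0xE ⊕ 0xE = 0x0.
P3: D(K, 0x1) = 0x1; 0x1 ⊕ 0xE = 0xF.
P4: D(K, 0x5) = 0x0; 0x0 ⊕ 0x1 = 0x1.
P5: D(K, 0x7) = 0x8; 0x8 ⊕ 0x5 = 0xD.

P0 = 0xB, P1 = 0x9, P2 = 0x0, P3 = 0xF, P4 = 0x1, P5 = 0xD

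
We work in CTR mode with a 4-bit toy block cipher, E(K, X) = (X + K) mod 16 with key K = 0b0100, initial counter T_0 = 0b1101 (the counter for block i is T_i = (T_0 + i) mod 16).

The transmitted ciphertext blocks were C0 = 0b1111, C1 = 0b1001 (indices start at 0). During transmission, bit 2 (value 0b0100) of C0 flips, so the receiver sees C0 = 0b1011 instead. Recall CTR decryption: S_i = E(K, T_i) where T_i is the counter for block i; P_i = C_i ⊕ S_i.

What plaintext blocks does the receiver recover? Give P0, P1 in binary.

Only C0 changed, to 0b1011. In CTR, a change in C_i flips the same bit in P_i only; the keystream is unaffected. Decrypting the received ciphertext:
P0: T = 0b1101, S = E(K, T) = 0b0001; 0b1011 ⊕ 0b0001 = 0b1010.
P1: T = 0b1110, S = E(K, T) = 0b0010; 0b1001 ⊕ 0b0010 = 0b1011.
Blocks that differ from the original plaintext: P0.

P0 = 0b1010, P1 = 0b1011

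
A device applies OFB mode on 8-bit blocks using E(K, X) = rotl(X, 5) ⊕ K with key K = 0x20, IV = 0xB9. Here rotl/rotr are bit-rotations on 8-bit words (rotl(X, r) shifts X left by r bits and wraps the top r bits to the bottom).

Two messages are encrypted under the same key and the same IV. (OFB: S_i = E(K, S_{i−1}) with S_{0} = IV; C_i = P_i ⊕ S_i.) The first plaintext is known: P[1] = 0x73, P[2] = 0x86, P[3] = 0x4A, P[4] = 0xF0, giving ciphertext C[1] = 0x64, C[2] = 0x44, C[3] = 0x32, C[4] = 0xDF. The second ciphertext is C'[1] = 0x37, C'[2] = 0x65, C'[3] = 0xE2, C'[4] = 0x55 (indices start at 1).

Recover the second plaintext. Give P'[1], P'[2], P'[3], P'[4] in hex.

In OFB with a reused IV, both messages share the same keystream S_i, so C_i ⊕ C'_i = P_i ⊕ P'_i and thus P'_i = P_i ⊕ C_i ⊕ C'_i.
P'[1]: 0x73 ⊕ 0x64 ⊕ 0x37 = 0x20.
P'[2]: 0x86 ⊕ 0x44 ⊕ 0x65 = 0xA7.
P'[3]: 0x4A ⊕ 0x32 ⊕ 0xE2 = 0x9A.
P'[4]: 0xF0 ⊕ 0xDF ⊕ 0x55 = 0x7A.

P'[1] = 0x20, P'[2] = 0xA7, P'[3] = 0x9A, P'[4] = 0x7A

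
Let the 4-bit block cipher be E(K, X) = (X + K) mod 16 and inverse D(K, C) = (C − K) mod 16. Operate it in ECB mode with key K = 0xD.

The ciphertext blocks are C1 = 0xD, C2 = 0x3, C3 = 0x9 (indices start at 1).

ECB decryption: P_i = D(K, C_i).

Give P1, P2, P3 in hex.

P1: D(K, 0xD) = 0x0.
P2: D(K, 0x3) = 0x6.
P3: D(K, 0x9) = 0xC.

P1 = 0x0, P2 = 0x6, P3 = 0xC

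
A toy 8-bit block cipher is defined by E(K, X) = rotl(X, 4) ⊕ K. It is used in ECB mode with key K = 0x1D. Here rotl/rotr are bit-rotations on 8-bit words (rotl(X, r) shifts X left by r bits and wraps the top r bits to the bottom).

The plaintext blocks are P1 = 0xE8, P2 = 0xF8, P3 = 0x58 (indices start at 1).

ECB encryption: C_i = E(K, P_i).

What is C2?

C2 = 0x92

C2: E(K, 0xF8) = 0x92.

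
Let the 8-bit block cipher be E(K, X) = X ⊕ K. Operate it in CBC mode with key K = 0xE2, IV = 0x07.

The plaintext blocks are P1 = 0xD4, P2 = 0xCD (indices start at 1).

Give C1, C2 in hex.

CBC encryption: C_i = E(K, P_i ⊕ C_{i−1}), with C_{0} = IV.
C1: P1 ⊕ 0x07 = 0xD3; E(K, 0xD3) = 0x31.
C2: P2 ⊕ 0x31 = 0xFC; E(K, 0xFC) = 0x1E.

C1 = 0x31, C2 = 0x1E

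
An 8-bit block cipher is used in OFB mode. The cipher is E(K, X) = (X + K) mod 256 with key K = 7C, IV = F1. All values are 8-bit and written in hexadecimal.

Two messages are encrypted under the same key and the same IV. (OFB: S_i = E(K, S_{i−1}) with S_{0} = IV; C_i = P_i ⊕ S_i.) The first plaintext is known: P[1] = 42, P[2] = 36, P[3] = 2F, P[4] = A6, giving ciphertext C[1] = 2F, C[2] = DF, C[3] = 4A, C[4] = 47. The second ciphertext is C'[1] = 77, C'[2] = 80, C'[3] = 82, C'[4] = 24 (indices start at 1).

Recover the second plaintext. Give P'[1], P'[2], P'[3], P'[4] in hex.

P'[1] = 1A, P'[2] = 69, P'[3] = E7, P'[4] = C5

In OFB with a reused IV, both messages share the same keystream S_i, so C_i ⊕ C'_i = P_i ⊕ P'_i and thus P'_i = P_i ⊕ C_i ⊕ C'_i.
P'[1]: 42 ⊕ 2F ⊕ 77 = 1A.
P'[2]: 36 ⊕ DF ⊕ 80 = 69.
P'[3]: 2F ⊕ 4A ⊕ 82 = E7.
P'[4]: A6 ⊕ 47 ⊕ 24 = C5.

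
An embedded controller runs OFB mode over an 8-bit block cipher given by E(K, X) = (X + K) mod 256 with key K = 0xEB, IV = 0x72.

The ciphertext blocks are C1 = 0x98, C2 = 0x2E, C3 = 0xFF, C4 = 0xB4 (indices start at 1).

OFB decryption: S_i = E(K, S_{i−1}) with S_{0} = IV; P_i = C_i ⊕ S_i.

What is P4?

P4 = 0xAA

P1: S = E(K, 0x72) = 0x5D; 0x98 ⊕ 0x5D = 0xC5.
P2: S = E(K, 0x5D) = 0x48; 0x2E ⊕ 0x48 = 0x66.
P3: S = E(K, 0x48) = 0x33; 0xFF ⊕ 0x33 = 0xCC.
P4: S = E(K, 0x33) = 0x1E; 0xB4 ⊕ 0x1E = 0xAA.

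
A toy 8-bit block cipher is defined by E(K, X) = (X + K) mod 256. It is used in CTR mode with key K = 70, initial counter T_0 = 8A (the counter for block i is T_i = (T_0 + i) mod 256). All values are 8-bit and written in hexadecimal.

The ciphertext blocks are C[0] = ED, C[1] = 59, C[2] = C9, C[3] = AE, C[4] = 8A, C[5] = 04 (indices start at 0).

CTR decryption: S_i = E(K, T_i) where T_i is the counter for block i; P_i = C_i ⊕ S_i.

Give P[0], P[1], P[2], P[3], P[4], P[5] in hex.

P[0]: T = 8A, S = E(K, T) = FA; ED ⊕ FA = 17.
P[1]: T = 8B, S = E(K, T) = FB; 59 ⊕ FB = A2.
P[2]: T = 8C, S = E(K, T) = FC; C9 ⊕ FC = 35.
P[3]: T = 8D, S = E(K, T) = FD; AE ⊕ FD = 53.
P[4]: T = 8E, S = E(K, T) = FE; 8A ⊕ FE = 74.
P[5]: T = 8F, S = E(K, T) = FF; 04 ⊕ FF = FB.

P[0] = 17, P[1] = A2, P[2] = 35, P[3] = 53, P[4] = 74, P[5] = FB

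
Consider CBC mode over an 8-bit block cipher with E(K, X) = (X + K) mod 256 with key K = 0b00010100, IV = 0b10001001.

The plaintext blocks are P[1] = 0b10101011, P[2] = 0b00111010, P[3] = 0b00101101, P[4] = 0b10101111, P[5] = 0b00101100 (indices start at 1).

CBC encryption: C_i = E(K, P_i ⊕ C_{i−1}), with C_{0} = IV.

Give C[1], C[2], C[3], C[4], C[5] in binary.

C[1]: P[1] ⊕ 0b10001001 = 0b00100010; E(K, 0b00100010) = 0b00110110.
C[2]: P[2] ⊕ 0b00110110 = 0b00001100; E(K, 0b00001100) = 0b00100000.
C[3]: P[3] ⊕ 0b00100000 = 0b00001101; E(K, 0b00001101) = 0b00100001.
C[4]: P[4] ⊕ 0b00100001 = 0b10001110; E(K, 0b10001110) = 0b10100010.
C[5]: P[5] ⊕ 0b10100010 = 0b10001110; E(K, 0b10001110) = 0b10100010.

C[1] = 0b00110110, C[2] = 0b00100000, C[3] = 0b00100001, C[4] = 0b10100010, C[5] = 0b10100010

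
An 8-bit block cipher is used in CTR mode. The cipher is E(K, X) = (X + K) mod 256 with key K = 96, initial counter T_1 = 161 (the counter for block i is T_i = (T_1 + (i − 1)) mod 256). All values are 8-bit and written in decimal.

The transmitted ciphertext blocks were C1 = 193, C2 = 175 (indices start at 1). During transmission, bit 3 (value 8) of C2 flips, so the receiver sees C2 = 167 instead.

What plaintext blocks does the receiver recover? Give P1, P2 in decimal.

CTR decryption: S_i = E(K, T_i) where T_i is the counter for block i; P_i = C_i ⊕ S_i.
Only C2 changed, to 167. In CTR, a change in C_i flips the same bit in P_i only; the keystream is unaffected. Decrypting the received ciphertext:
P1: T = 161, S = E(K, T) = 1; 193 ⊕ 1 = 192.
P2: T = 162, S = E(K, T) = 2; 167 ⊕ 2 = 165.
Blocks that differ from the original plaintext: P2.

P1 = 192, P2 = 165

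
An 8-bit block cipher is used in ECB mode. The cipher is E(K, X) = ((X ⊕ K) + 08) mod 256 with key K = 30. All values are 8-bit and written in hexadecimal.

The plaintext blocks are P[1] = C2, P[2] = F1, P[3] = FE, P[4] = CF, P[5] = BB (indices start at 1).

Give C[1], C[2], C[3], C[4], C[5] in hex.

C[1] = FA, C[2] = C9, C[3] = D6, C[4] = 07, C[5] = 93

ECB encryption: C_i = E(K, P_i).
C[1]: E(K, C2) = FA.
C[2]: E(K, F1) = C9.
C[3]: E(K, FE) = D6.
C[4]: E(K, CF) = 07.
C[5]: E(K, BB) = 93.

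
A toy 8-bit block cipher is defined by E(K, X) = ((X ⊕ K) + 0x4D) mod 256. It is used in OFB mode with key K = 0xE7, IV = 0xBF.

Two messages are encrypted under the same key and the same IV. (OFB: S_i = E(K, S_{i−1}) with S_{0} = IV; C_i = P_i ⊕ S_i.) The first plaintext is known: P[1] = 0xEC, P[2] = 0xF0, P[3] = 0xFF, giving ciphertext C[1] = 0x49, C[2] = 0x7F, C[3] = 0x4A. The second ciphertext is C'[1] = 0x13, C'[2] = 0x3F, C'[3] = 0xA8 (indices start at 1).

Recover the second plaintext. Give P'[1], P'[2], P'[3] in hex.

In OFB with a reused IV, both messages share the same keystream S_i, so C_i ⊕ C'_i = P_i ⊕ P'_i and thus P'_i = P_i ⊕ C_i ⊕ C'_i.
P'[1]: 0xEC ⊕ 0x49 ⊕ 0x13 = 0xB6.
P'[2]: 0xF0 ⊕ 0x7F ⊕ 0x3F = 0xB0.
P'[3]: 0xFF ⊕ 0x4A ⊕ 0xA8 = 0x1D.

P'[1] = 0xB6, P'[2] = 0xB0, P'[3] = 0x1D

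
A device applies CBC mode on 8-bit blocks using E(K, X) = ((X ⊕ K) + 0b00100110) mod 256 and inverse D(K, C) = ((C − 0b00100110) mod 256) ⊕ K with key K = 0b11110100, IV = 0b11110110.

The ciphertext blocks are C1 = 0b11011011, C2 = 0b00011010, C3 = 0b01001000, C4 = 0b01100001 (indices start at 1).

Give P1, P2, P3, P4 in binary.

CBC decryption: P_i = D(K, C_i) ⊕ C_{i−1}, with C_{0} = IV.
P1: D(K, 0b11011011) = 0b01000001; 0b01000001 ⊕ 0b11110110 = 0b10110111.
P2: D(K, 0b00011010) = 0b00000000; 0b00000000 ⊕ 0b11011011 = 0b11011011.
P3: D(K, 0b01001000) = 0b11010110; 0b11010110 ⊕ 0b00011010 = 0b11001100.
P4: D(K, 0b01100001) = 0b11001111; 0b11001111 ⊕ 0b01001000 = 0b10000111.

P1 = 0b10110111, P2 = 0b11011011, P3 = 0b11001100, P4 = 0b10000111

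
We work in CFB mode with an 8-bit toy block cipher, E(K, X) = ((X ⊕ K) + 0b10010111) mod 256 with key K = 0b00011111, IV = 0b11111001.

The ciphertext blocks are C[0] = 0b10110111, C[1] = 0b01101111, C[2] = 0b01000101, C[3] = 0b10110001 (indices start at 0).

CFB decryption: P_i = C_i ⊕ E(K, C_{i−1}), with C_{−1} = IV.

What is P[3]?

P[3] = 0b01000000

P[3]: E(K, 0b01000101) = 0b11110001; 0b10110001 ⊕ 0b11110001 = 0b01000000.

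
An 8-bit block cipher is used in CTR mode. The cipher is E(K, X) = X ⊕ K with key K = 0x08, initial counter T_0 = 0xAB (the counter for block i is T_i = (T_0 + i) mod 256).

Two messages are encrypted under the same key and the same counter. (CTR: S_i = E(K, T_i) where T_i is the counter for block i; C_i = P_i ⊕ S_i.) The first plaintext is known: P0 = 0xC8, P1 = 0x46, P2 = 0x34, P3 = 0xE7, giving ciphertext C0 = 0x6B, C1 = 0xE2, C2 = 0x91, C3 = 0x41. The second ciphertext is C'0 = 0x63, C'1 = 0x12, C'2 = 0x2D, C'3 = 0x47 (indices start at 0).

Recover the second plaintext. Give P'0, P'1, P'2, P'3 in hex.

In CTR with a reused counter, both messages share the same keystream S_i, so C_i ⊕ C'_i = P_i ⊕ P'_i and thus P'_i = P_i ⊕ C_i ⊕ C'_i.
P'0: 0xC8 ⊕ 0x6B ⊕ 0x63 = 0xC0.
P'1: 0x46 ⊕ 0xE2 ⊕ 0x12 = 0xB6.
P'2: 0x34 ⊕ 0x91 ⊕ 0x2D = 0x88.
P'3: 0xE7 ⊕ 0x41 ⊕ 0x47 = 0xE1.

P'0 = 0xC0, P'1 = 0xB6, P'2 = 0x88, P'3 = 0xE1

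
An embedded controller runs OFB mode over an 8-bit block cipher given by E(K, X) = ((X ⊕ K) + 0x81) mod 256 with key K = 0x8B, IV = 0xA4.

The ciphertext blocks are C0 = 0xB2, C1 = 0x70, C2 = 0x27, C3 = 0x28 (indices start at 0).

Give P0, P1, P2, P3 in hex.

P0 = 0x02, P1 = 0xCC, P2 = 0x9F, P3 = 0x9C

OFB decryption: S_i = E(K, S_{i−1}) with S_{−1} = IV; P_i = C_i ⊕ S_i.
P0: S = E(K, 0xA4) = 0xB0; 0xB2 ⊕ 0xB0 = 0x02.
P1: S = E(K, 0xB0) = 0xBC; 0x70 ⊕ 0xBC = 0xCC.
P2: S = E(K, 0xBC) = 0xB8; 0x27 ⊕ 0xB8 = 0x9F.
P3: S = E(K, 0xB8) = 0xB4; 0x28 ⊕ 0xB4 = 0x9C.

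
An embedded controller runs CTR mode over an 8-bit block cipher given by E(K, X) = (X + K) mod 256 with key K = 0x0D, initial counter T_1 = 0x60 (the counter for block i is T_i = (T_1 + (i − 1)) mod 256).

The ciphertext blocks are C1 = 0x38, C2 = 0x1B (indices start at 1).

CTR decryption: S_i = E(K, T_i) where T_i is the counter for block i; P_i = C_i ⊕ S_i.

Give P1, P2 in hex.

P1 = 0x55, P2 = 0x75

P1: T = 0x60, S = E(K, T) = 0x6D; 0x38 ⊕ 0x6D = 0x55.
P2: T = 0x61, S = E(K, T) = 0x6E; 0x1B ⊕ 0x6E = 0x75.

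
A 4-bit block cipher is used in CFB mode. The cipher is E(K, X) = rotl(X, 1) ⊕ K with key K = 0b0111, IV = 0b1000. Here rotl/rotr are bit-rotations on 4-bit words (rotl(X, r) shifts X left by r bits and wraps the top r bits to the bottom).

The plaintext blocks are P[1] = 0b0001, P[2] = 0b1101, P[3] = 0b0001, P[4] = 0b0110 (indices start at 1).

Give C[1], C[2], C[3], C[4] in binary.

C[1] = 0b0111, C[2] = 0b0100, C[3] = 0b1110, C[4] = 0b1100

CFB encryption: C_i = P_i ⊕ E(K, C_{i−1}), with C_{0} = IV.
C[1]: E(K, 0b1000) = 0b0110; 0b0001 ⊕ 0b0110 = 0b0111.
C[2]: E(K, 0b0111) = 0b1001; 0b1101 ⊕ 0b1001 = 0b0100.
C[3]: E(K, 0b0100) = 0b1111; 0b0001 ⊕ 0b1111 = 0b1110.
C[4]: E(K, 0b1110) = 0b1010; 0b0110 ⊕ 0b1010 = 0b1100.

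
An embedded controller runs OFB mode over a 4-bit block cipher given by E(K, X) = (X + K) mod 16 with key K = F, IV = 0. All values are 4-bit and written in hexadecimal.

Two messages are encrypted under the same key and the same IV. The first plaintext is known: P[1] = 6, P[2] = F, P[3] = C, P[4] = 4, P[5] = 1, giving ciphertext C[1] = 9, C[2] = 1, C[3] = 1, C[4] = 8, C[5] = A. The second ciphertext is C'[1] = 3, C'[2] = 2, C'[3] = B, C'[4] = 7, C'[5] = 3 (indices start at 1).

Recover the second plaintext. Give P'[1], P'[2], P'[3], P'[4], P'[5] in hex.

In OFB with a reused IV, both messages share the same keystream S_i, so C_i ⊕ C'_i = P_i ⊕ P'_i and thus P'_i = P_i ⊕ C_i ⊕ C'_i.
P'[1]: 6 ⊕ 9 ⊕ 3 = C.
P'[2]: F ⊕ 1 ⊕ 2 = C.
P'[3]: C ⊕ 1 ⊕ B = 6.
P'[4]: 4 ⊕ 8 ⊕ 7 = B.
P'[5]: 1 ⊕ A ⊕ 3 = 8.

P'[1] = C, P'[2] = C, P'[3] = 6, P'[4] = B, P'[5] = 8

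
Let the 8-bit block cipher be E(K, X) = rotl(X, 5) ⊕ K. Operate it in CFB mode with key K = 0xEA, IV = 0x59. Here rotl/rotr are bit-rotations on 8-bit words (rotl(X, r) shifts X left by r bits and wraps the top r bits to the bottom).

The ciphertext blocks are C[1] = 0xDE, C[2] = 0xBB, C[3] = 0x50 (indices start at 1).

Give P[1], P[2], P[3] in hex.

CFB decryption: P_i = C_i ⊕ E(K, C_{i−1}), with C_{0} = IV.
P[1]: E(K, 0x59) = 0xC1; 0xDE ⊕ 0xC1 = 0x1F.
P[2]: E(K, 0xDE) = 0x31; 0xBB ⊕ 0x31 = 0x8A.
P[3]: E(K, 0xBB) = 0x9D; 0x50 ⊕ 0x9D = 0xCD.

P[1] = 0x1F, P[2] = 0x8A, P[3] = 0xCD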